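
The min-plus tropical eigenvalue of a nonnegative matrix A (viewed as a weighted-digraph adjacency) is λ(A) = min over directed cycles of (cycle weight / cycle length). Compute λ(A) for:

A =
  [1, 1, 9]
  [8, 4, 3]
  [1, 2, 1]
λ(A) = 1

Enumerate directed cycles and compute their means (weight / length). Sample:
  cycle 0 → 0: weight = 1, length = 1, mean = 1/1 ≈ 1.000
  cycle 1 → 1: weight = 4, length = 1, mean = 4/1 ≈ 4.000
  cycle 2 → 2: weight = 1, length = 1, mean = 1/1 ≈ 1.000
  cycle 0 → 1 → 0: weight = 9, length = 2, mean = 9/2 ≈ 4.500
  cycle 0 → 2 → 0: weight = 10, length = 2, mean = 10/2 ≈ 5.000
  cycle 1 → 0 → 1: weight = 9, length = 2, mean = 9/2 ≈ 4.500
Minimum mean = 1.000, attained e.g. along the cycle 0 → 0 with weight 1 and length 1. So λ(A) = 1/1 = 1.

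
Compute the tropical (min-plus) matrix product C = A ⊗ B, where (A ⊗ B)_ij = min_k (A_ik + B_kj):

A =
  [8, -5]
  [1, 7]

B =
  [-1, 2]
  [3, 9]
A ⊗ B =
  [-2, 4]
  [0, 3]

Apply the min-plus product entry-by-entry:
  C[0][0] = min over k of (A[0][0] + B[0][0] = 8 + -1 = 7, A[0][1] + B[1][0] = -5 + 3 = -2) = -2 (attained at k = 1)
  C[0][1] = min over k of (A[0][0] + B[0][1] = 8 + 2 = 10, A[0][1] + B[1][1] = -5 + 9 = 4) = 4 (attained at k = 1)
  C[1][0] = min over k of (A[1][0] + B[0][0] = 1 + -1 = 0, A[1][1] + B[1][0] = 7 + 3 = 10) = 0 (attained at k = 0)
  C[1][1] = min over k of (A[1][0] + B[0][1] = 1 + 2 = 3, A[1][1] + B[1][1] = 7 + 9 = 16) = 3 (attained at k = 0)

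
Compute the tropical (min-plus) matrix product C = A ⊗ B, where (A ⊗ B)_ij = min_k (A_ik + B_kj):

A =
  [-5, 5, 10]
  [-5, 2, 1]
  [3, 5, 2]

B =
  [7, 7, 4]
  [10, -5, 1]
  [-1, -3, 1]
A ⊗ B =
  [2, 0, -1]
  [0, -3, -1]
  [1, -1, 3]

Apply the min-plus product entry-by-entry:
  C[0][0] = min over k of (A[0][0] + B[0][0] = -5 + 7 = 2, A[0][1] + B[1][0] = 5 + 10 = 15, A[0][2] + B[2][0] = 10 + -1 = 9) = 2 (attained at k = 0)
  C[0][1] = min over k of (A[0][0] + B[0][1] = -5 + 7 = 2, A[0][1] + B[1][1] = 5 + -5 = 0, A[0][2] + B[2][1] = 10 + -3 = 7) = 0 (attained at k = 1)
  C[0][2] = min over k of (A[0][0] + B[0][2] = -5 + 4 = -1, A[0][1] + B[1][2] = 5 + 1 = 6, A[0][2] + B[2][2] = 10 + 1 = 11) = -1 (attained at k = 0)
  C[1][0] = min over k of (A[1][0] + B[0][0] = -5 + 7 = 2, A[1][1] + B[1][0] = 2 + 10 = 12, A[1][2] + B[2][0] = 1 + -1 = 0) = 0 (attained at k = 2)
  C[1][1] = min over k of (A[1][0] + B[0][1] = -5 + 7 = 2, A[1][1] + B[1][1] = 2 + -5 = -3, A[1][2] + B[2][1] = 1 + -3 = -2) = -3 (attained at k = 1)
  C[1][2] = min over k of (A[1][0] + B[0][2] = -5 + 4 = -1, A[1][1] + B[1][2] = 2 + 1 = 3, A[1][2] + B[2][2] = 1 + 1 = 2) = -1 (attained at k = 0)
  C[2][0] = min over k of (A[2][0] + B[0][0] = 3 + 7 = 10, A[2][1] + B[1][0] = 5 + 10 = 15, A[2][2] + B[2][0] = 2 + -1 = 1) = 1 (attained at k = 2)
  C[2][1] = min over k of (A[2][0] + B[0][1] = 3 + 7 = 10, A[2][1] + B[1][1] = 5 + -5 = 0, A[2][2] + B[2][1] = 2 + -3 = -1) = -1 (attained at k = 2)
  C[2][2] = min over k of (A[2][0] + B[0][2] = 3 + 4 = 7, A[2][1] + B[1][2] = 5 + 1 = 6, A[2][2] + B[2][2] = 2 + 1 = 3) = 3 (attained at k = 2)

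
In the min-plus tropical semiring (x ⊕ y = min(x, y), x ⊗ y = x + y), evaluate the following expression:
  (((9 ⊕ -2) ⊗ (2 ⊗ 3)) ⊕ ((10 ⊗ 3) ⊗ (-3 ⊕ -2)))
(((9 ⊕ -2) ⊗ (2 ⊗ 3)) ⊕ ((10 ⊗ 3) ⊗ (-3 ⊕ -2))) = 3

Expand innermost to outermost. Recall ⊕ takes the minimum of its arguments and ⊗ takes their sum. Working out the expression (((9 ⊕ -2) ⊗ (2 ⊗ 3)) ⊕ ((10 ⊗ 3) ⊗ (-3 ⊕ -2))) gives 3.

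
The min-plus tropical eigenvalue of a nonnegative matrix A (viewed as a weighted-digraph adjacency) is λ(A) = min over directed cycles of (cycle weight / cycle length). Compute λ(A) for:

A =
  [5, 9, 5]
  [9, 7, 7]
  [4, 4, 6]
λ(A) = 9/2

Enumerate directed cycles and compute their means (weight / length). Sample:
  cycle 0 → 0: weight = 5, length = 1, mean = 5/1 ≈ 5.000
  cycle 1 → 1: weight = 7, length = 1, mean = 7/1 ≈ 7.000
  cycle 2 → 2: weight = 6, length = 1, mean = 6/1 ≈ 6.000
  cycle 0 → 1 → 0: weight = 18, length = 2, mean = 18/2 ≈ 9.000
  cycle 0 → 2 → 0: weight = 9, length = 2, mean = 9/2 ≈ 4.500
  cycle 1 → 0 → 1: weight = 18, length = 2, mean = 18/2 ≈ 9.000
Minimum mean = 4.500, attained e.g. along the cycle 0 → 2 → 0 with weight 9 and length 2. So λ(A) = 9/2 = 9/2.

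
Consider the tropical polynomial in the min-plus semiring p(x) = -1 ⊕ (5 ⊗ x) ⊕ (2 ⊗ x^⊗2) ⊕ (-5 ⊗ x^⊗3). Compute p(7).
p(7) = -1

A tropical monomial a ⊗ x^⊗i evaluates to a + i · x. Evaluating each term at x = 7:
  Term 0 contributes -1 + 0 · 7 = -1
  Term 1 contributes 5 + 1 · 7 = 12
  Term 2 contributes 2 + 2 · 7 = 16
  Term 3 contributes -5 + 3 · 7 = 16
p(7) = ⊕ of these = min[-1, 12, 16, 16] = -1.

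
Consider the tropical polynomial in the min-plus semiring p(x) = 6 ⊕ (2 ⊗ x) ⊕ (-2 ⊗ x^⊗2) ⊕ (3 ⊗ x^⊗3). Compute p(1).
p(1) = 0

A tropical monomial a ⊗ x^⊗i evaluates to a + i · x. Evaluating each term at x = 1:
  Term 0 contributes 6 + 0 · 1 = 6
  Term 1 contributes 2 + 1 · 1 = 3
  Term 2 contributes -2 + 2 · 1 = 0
  Term 3 contributes 3 + 3 · 1 = 6
p(1) = ⊕ of these = min[6, 3, 0, 6] = 0.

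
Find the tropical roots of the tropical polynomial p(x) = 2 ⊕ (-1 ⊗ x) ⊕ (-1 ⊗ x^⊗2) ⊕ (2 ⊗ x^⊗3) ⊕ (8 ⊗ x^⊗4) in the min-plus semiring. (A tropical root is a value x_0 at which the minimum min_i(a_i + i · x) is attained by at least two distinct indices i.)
Roots: {-6, -3, 0, 3}

Each tropical root is a break point of the lower envelope of the lines y = a_i + i · x (there are 5 lines, with slopes 0, 1, ..., 4). Only the lines that attain the minimum somewhere contribute to roots; other lines are dominated. Here the surviving (envelope) indices are i = 4, i = 3, i = 2, i = 1, i = 0.
Intersections between consecutive envelope lines give the roots: for adjacent envelope indices i < j the intersection is x = (a_i − a_j) / (j − i). Reading off the sorted break points: {-6, -3, 0, 3}.
Verification: at each break x_0, at least two indices attain the minimum of min_i(a_i + i · x_0).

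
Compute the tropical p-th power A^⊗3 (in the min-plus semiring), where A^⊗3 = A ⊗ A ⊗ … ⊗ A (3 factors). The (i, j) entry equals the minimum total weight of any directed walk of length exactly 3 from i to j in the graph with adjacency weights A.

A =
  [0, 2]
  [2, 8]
A^⊗3 =
  [0, 2]
  [2, 4]

Each entry (A^⊗3)_ij equals the minimum over all length-3 walks i = v_0 → v_1 → … → v_3 = j of Σ_t A[v_t][v_{t+1}]. For example, for (i, j) = (0, 1) we minimise over 4 possible intermediate vertex sequences; the minimum is 2, attained along the walk 0 → 0 → 0 → 1.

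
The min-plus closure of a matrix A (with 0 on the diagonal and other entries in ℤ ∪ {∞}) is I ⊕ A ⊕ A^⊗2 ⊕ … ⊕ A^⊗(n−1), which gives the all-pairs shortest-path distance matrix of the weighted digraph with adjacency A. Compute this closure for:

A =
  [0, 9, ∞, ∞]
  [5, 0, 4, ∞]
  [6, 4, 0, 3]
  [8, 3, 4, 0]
Closure =
  [0, 9, 13, 16]
  [5, 0, 4, 7]
  [6, 4, 0, 3]
  [8, 3, 4, 0]

This is the Floyd-Warshall all-pairs shortest-path computation. For each intermediate vertex k = 0, 1, …, 3, update dist[i][j] ← min(dist[i][j], dist[i][k] + dist[k][j]). The final matrix gives, for each (i, j), the minimum total weight of any directed path from i to j (possibly empty when i = j).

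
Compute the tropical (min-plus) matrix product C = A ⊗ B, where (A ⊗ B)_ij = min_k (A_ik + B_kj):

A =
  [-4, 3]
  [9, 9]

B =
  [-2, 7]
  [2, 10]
A ⊗ B =
  [-6, 3]
  [7, 16]

Apply the min-plus product entry-by-entry:
  C[0][0] = min over k of (A[0][0] + B[0][0] = -4 + -2 = -6, A[0][1] + B[1][0] = 3 + 2 = 5) = -6 (attained at k = 0)
  C[0][1] = min over k of (A[0][0] + B[0][1] = -4 + 7 = 3, A[0][1] + B[1][1] = 3 + 10 = 13) = 3 (attained at k = 0)
  C[1][0] = min over k of (A[1][0] + B[0][0] = 9 + -2 = 7, A[1][1] + B[1][0] = 9 + 2 = 11) = 7 (attained at k = 0)
  C[1][1] = min over k of (A[1][0] + B[0][1] = 9 + 7 = 16, A[1][1] + B[1][1] = 9 + 10 = 19) = 16 (attained at k = 0)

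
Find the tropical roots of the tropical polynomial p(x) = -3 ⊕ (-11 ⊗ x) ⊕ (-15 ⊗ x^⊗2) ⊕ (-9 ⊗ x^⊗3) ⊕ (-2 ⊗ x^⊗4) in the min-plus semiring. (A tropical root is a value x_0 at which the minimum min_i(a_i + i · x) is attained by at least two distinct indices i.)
Roots: {-7, -6, 4, 8}

Each tropical root is a break point of the lower envelope of the lines y = a_i + i · x (there are 5 lines, with slopes 0, 1, ..., 4). Only the lines that attain the minimum somewhere contribute to roots; other lines are dominated. Here the surviving (envelope) indices are i = 4, i = 3, i = 2, i = 1, i = 0.
Intersections between consecutive envelope lines give the roots: for adjacent envelope indices i < j the intersection is x = (a_i − a_j) / (j − i). Reading off the sorted break points: {-7, -6, 4, 8}.
Verification: at each break x_0, at least two indices attain the minimum of min_i(a_i + i · x_0).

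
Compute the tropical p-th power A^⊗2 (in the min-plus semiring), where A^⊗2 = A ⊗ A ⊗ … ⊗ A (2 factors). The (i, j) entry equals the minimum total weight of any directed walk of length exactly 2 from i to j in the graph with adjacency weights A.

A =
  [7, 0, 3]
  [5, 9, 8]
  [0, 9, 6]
A^⊗2 =
  [3, 7, 8]
  [8, 5, 8]
  [6, 0, 3]

Each entry (A^⊗2)_ij equals the minimum over all length-2 walks i = v_0 → v_1 → … → v_2 = j of Σ_t A[v_t][v_{t+1}]. For example, for (i, j) = (0, 2) we minimise over 3 possible intermediate vertex sequences; the minimum is 8, attained along the walk 0 → 1 → 2.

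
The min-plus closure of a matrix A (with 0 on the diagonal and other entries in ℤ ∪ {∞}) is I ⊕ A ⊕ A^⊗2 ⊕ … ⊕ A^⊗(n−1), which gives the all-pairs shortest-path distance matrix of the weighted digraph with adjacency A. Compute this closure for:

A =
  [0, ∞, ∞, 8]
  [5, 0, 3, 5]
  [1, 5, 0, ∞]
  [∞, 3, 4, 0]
Closure =
  [0, 11, 12, 8]
  [4, 0, 3, 5]
  [1, 5, 0, 9]
  [5, 3, 4, 0]

This is the Floyd-Warshall all-pairs shortest-path computation. For each intermediate vertex k = 0, 1, …, 3, update dist[i][j] ← min(dist[i][j], dist[i][k] + dist[k][j]). The final matrix gives, for each (i, j), the minimum total weight of any directed path from i to j (possibly empty when i = j).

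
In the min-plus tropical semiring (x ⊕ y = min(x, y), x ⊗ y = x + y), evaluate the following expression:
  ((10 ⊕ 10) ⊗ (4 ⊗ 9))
((10 ⊕ 10) ⊗ (4 ⊗ 9)) = 23

Expand innermost to outermost. Recall ⊕ takes the minimum of its arguments and ⊗ takes their sum. Working out the expression ((10 ⊕ 10) ⊗ (4 ⊗ 9)) gives 23.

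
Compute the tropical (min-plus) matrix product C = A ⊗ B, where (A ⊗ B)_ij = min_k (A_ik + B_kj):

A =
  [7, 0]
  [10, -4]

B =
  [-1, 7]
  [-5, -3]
A ⊗ B =
  [-5, -3]
  [-9, -7]

Apply the min-plus product entry-by-entry:
  C[0][0] = min over k of (A[0][0] + B[0][0] = 7 + -1 = 6, A[0][1] + B[1][0] = 0 + -5 = -5) = -5 (attained at k = 1)
  C[0][1] = min over k of (A[0][0] + B[0][1] = 7 + 7 = 14, A[0][1] + B[1][1] = 0 + -3 = -3) = -3 (attained at k = 1)
  C[1][0] = min over k of (A[1][0] + B[0][0] = 10 + -1 = 9, A[1][1] + B[1][0] = -4 + -5 = -9) = -9 (attained at k = 1)
  C[1][1] = min over k of (A[1][0] + B[0][1] = 10 + 7 = 17, A[1][1] + B[1][1] = -4 + -3 = -7) = -7 (attained at k = 1)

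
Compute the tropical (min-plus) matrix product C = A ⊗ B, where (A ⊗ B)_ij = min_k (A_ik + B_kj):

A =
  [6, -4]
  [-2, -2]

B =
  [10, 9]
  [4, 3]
A ⊗ B =
  [0, -1]
  [2, 1]

Apply the min-plus product entry-by-entry:
  C[0][0] = min over k of (A[0][0] + B[0][0] = 6 + 10 = 16, A[0][1] + B[1][0] = -4 + 4 = 0) = 0 (attained at k = 1)
  C[0][1] = min over k of (A[0][0] + B[0][1] = 6 + 9 = 15, A[0][1] + B[1][1] = -4 + 3 = -1) = -1 (attained at k = 1)
  C[1][0] = min over k of (A[1][0] + B[0][0] = -2 + 10 = 8, A[1][1] + B[1][0] = -2 + 4 = 2) = 2 (attained at k = 1)
  C[1][1] = min over k of (A[1][0] + B[0][1] = -2 + 9 = 7, A[1][1] + B[1][1] = -2 + 3 = 1) = 1 (attained at k = 1)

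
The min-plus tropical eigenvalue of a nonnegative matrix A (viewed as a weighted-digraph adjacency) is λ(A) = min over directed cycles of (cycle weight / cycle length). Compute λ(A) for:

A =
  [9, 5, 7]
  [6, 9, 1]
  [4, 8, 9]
λ(A) = 10/3

Enumerate directed cycles and compute their means (weight / length). Sample:
  cycle 0 → 0: weight = 9, length = 1, mean = 9/1 ≈ 9.000
  cycle 1 → 1: weight = 9, length = 1, mean = 9/1 ≈ 9.000
  cycle 2 → 2: weight = 9, length = 1, mean = 9/1 ≈ 9.000
  cycle 0 → 1 → 0: weight = 11, length = 2, mean = 11/2 ≈ 5.500
  cycle 0 → 2 → 0: weight = 11, length = 2, mean = 11/2 ≈ 5.500
  cycle 1 → 0 → 1: weight = 11, length = 2, mean = 11/2 ≈ 5.500
Minimum mean = 3.333, attained e.g. along the cycle 0 → 1 → 2 → 0 with weight 10 and length 3. So λ(A) = 10/3 = 10/3.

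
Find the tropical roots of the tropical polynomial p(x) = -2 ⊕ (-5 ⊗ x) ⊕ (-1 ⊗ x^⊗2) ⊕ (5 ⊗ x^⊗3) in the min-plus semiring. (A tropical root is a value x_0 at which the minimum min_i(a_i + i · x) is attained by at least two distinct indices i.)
Roots: {-6, -4, 3}

Each tropical root is a break point of the lower envelope of the lines y = a_i + i · x (there are 4 lines, with slopes 0, 1, ..., 3). Only the lines that attain the minimum somewhere contribute to roots; other lines are dominated. Here the surviving (envelope) indices are i = 3, i = 2, i = 1, i = 0.
Intersections between consecutive envelope lines give the roots: for adjacent envelope indices i < j the intersection is x = (a_i − a_j) / (j − i). Reading off the sorted break points: {-6, -4, 3}.
Verification: at each break x_0, at least two indices attain the minimum of min_i(a_i + i · x_0).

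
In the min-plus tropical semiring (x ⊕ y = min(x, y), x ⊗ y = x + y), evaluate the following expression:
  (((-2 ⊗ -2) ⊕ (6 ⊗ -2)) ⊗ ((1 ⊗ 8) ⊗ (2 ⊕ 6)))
(((-2 ⊗ -2) ⊕ (6 ⊗ -2)) ⊗ ((1 ⊗ 8) ⊗ (2 ⊕ 6))) = 7

Expand innermost to outermost. Recall ⊕ takes the minimum of its arguments and ⊗ takes their sum. Working out the expression (((-2 ⊗ -2) ⊕ (6 ⊗ -2)) ⊗ ((1 ⊗ 8) ⊗ (2 ⊕ 6))) gives 7.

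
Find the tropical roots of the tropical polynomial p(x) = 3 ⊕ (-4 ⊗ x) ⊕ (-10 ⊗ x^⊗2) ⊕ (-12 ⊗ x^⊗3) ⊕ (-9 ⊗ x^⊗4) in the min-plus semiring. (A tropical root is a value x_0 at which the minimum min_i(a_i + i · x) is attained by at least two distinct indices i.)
Roots: {-3, 2, 6, 7}

Each tropical root is a break point of the lower envelope of the lines y = a_i + i · x (there are 5 lines, with slopes 0, 1, ..., 4). Only the lines that attain the minimum somewhere contribute to roots; other lines are dominated. Here the surviving (envelope) indices are i = 4, i = 3, i = 2, i = 1, i = 0.
Intersections between consecutive envelope lines give the roots: for adjacent envelope indices i < j the intersection is x = (a_i − a_j) / (j − i). Reading off the sorted break points: {-3, 2, 6, 7}.
Verification: at each break x_0, at least two indices attain the minimum of min_i(a_i + i · x_0).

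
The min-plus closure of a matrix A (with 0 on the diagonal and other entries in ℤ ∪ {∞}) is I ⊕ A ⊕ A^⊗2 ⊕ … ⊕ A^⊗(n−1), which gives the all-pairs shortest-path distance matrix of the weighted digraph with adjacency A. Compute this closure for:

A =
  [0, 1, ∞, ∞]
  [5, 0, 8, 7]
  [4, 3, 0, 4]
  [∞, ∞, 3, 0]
Closure =
  [0, 1, 9, 8]
  [5, 0, 8, 7]
  [4, 3, 0, 4]
  [7, 6, 3, 0]

This is the Floyd-Warshall all-pairs shortest-path computation. For each intermediate vertex k = 0, 1, …, 3, update dist[i][j] ← min(dist[i][j], dist[i][k] + dist[k][j]). The final matrix gives, for each (i, j), the minimum total weight of any directed path from i to j (possibly empty when i = j).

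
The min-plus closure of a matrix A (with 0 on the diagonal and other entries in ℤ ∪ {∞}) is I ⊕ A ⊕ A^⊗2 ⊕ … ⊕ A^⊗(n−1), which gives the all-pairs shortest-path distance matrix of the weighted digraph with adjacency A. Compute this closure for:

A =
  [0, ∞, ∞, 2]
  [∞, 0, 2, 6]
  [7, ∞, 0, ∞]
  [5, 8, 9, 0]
Closure =
  [0, 10, 11, 2]
  [9, 0, 2, 6]
  [7, 17, 0, 9]
  [5, 8, 9, 0]

This is the Floyd-Warshall all-pairs shortest-path computation. For each intermediate vertex k = 0, 1, …, 3, update dist[i][j] ← min(dist[i][j], dist[i][k] + dist[k][j]). The final matrix gives, for each (i, j), the minimum total weight of any directed path from i to j (possibly empty when i = j).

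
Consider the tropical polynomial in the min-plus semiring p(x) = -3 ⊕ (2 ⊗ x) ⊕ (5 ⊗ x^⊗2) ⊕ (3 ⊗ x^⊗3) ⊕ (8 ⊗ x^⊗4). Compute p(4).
p(4) = -3

A tropical monomial a ⊗ x^⊗i evaluates to a + i · x. Evaluating each term at x = 4:
  Term 0 contributes -3 + 0 · 4 = -3
  Term 1 contributes 2 + 1 · 4 = 6
  Term 2 contributes 5 + 2 · 4 = 13
  Term 3 contributes 3 + 3 · 4 = 15
  Term 4 contributes 8 + 4 · 4 = 24
p(4) = ⊕ of these = min[-3, 6, 13, 15, 24] = -3.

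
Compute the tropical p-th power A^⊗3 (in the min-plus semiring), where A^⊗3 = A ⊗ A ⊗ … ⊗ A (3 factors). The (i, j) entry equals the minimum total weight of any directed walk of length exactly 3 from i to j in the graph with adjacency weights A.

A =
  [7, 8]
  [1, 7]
A^⊗3 =
  [16, 17]
  [10, 16]

Each entry (A^⊗3)_ij equals the minimum over all length-3 walks i = v_0 → v_1 → … → v_3 = j of Σ_t A[v_t][v_{t+1}]. For example, for (i, j) = (0, 1) we minimise over 4 possible intermediate vertex sequences; the minimum is 17, attained along the walk 0 → 1 → 0 → 1.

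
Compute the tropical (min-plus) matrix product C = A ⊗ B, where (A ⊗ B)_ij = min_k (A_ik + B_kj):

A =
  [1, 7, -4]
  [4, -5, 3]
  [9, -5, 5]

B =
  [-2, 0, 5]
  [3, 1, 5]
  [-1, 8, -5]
A ⊗ B =
  [-5, 1, -9]
  [-2, -4, -2]
  [-2, -4, 0]

Apply the min-plus product entry-by-entry:
  C[0][0] = min over k of (A[0][0] + B[0][0] = 1 + -2 = -1, A[0][1] + B[1][0] = 7 + 3 = 10, A[0][2] + B[2][0] = -4 + -1 = -5) = -5 (attained at k = 2)
  C[0][1] = min over k of (A[0][0] + B[0][1] = 1 + 0 = 1, A[0][1] + B[1][1] = 7 + 1 = 8, A[0][2] + B[2][1] = -4 + 8 = 4) = 1 (attained at k = 0)
  C[0][2] = min over k of (A[0][0] + B[0][2] = 1 + 5 = 6, A[0][1] + B[1][2] = 7 + 5 = 12, A[0][2] + B[2][2] = -4 + -5 = -9) = -9 (attained at k = 2)
  C[1][0] = min over k of (A[1][0] + B[0][0] = 4 + -2 = 2, A[1][1] + B[1][0] = -5 + 3 = -2, A[1][2] + B[2][0] = 3 + -1 = 2) = -2 (attained at k = 1)
  C[1][1] = min over k of (A[1][0] + B[0][1] = 4 + 0 = 4, A[1][1] + B[1][1] = -5 + 1 = -4, A[1][2] + B[2][1] = 3 + 8 = 11) = -4 (attained at k = 1)
  C[1][2] = min over k of (A[1][0] + B[0][2] = 4 + 5 = 9, A[1][1] + B[1][2] = -5 + 5 = 0, A[1][2] + B[2][2] = 3 + -5 = -2) = -2 (attained at k = 2)
  C[2][0] = min over k of (A[2][0] + B[0][0] = 9 + -2 = 7, A[2][1] + B[1][0] = -5 + 3 = -2, A[2][2] + B[2][0] = 5 + -1 = 4) = -2 (attained at k = 1)
  C[2][1] = min over k of (A[2][0] + B[0][1] = 9 + 0 = 9, A[2][1] + B[1][1] = -5 + 1 = -4, A[2][2] + B[2][1] = 5 + 8 = 13) = -4 (attained at k = 1)
  C[2][2] = min over k of (A[2][0] + B[0][2] = 9 + 5 = 14, A[2][1] + B[1][2] = -5 + 5 = 0, A[2][2] + B[2][2] = 5 + -5 = 0) = 0 (attained at k = 1)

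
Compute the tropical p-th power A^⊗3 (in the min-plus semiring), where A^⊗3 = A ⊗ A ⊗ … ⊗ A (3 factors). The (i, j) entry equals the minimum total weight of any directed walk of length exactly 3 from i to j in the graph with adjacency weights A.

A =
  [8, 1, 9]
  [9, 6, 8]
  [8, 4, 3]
A^⊗3 =
  [16, 11, 12]
  [19, 15, 14]
  [14, 10, 9]

Each entry (A^⊗3)_ij equals the minimum over all length-3 walks i = v_0 → v_1 → … → v_3 = j of Σ_t A[v_t][v_{t+1}]. For example, for (i, j) = (0, 2) we minimise over 9 possible intermediate vertex sequences; the minimum is 12, attained along the walk 0 → 1 → 2 → 2.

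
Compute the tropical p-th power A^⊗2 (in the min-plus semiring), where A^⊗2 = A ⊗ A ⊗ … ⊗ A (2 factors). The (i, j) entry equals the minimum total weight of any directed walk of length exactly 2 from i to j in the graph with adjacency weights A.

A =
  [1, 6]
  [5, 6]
A^⊗2 =
  [2, 7]
  [6, 11]

Each entry (A^⊗2)_ij equals the minimum over all length-2 walks i = v_0 → v_1 → … → v_2 = j of Σ_t A[v_t][v_{t+1}]. For example, for (i, j) = (0, 1) we minimise over 2 possible intermediate vertex sequences; the minimum is 7, attained along the walk 0 → 0 → 1.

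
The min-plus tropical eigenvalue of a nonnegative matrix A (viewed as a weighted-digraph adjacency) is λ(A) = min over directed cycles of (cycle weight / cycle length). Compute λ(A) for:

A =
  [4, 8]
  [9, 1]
λ(A) = 1

Enumerate directed cycles and compute their means (weight / length). Sample:
  cycle 0 → 0: weight = 4, length = 1, mean = 4/1 ≈ 4.000
  cycle 1 → 1: weight = 1, length = 1, mean = 1/1 ≈ 1.000
  cycle 0 → 1 → 0: weight = 17, length = 2, mean = 17/2 ≈ 8.500
  cycle 1 → 0 → 1: weight = 17, length = 2, mean = 17/2 ≈ 8.500
Minimum mean = 1.000, attained e.g. along the cycle 1 → 1 with weight 1 and length 1. So λ(A) = 1/1 = 1.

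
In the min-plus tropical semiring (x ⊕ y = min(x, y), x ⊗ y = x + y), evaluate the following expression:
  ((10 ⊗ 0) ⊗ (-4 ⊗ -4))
((10 ⊗ 0) ⊗ (-4 ⊗ -4)) = 2

Expand innermost to outermost. Recall ⊕ takes the minimum of its arguments and ⊗ takes their sum. Working out the expression ((10 ⊗ 0) ⊗ (-4 ⊗ -4)) gives 2.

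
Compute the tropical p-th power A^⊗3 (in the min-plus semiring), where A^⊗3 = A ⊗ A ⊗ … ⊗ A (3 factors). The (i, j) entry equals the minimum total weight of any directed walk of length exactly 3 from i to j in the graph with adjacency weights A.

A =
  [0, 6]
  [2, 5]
A^⊗3 =
  [0, 6]
  [2, 8]

Each entry (A^⊗3)_ij equals the minimum over all length-3 walks i = v_0 → v_1 → … → v_3 = j of Σ_t A[v_t][v_{t+1}]. For example, for (i, j) = (0, 1) we minimise over 4 possible intermediate vertex sequences; the minimum is 6, attained along the walk 0 → 0 → 0 → 1.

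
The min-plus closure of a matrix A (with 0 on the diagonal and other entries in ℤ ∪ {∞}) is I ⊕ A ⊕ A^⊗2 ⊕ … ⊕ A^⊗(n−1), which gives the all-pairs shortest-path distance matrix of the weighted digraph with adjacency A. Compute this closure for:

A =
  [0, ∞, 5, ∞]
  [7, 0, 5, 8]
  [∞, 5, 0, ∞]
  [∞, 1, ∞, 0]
Closure =
  [0, 10, 5, 18]
  [7, 0, 5, 8]
  [12, 5, 0, 13]
  [8, 1, 6, 0]

This is the Floyd-Warshall all-pairs shortest-path computation. For each intermediate vertex k = 0, 1, …, 3, update dist[i][j] ← min(dist[i][j], dist[i][k] + dist[k][j]). The final matrix gives, for each (i, j), the minimum total weight of any directed path from i to j (possibly empty when i = j).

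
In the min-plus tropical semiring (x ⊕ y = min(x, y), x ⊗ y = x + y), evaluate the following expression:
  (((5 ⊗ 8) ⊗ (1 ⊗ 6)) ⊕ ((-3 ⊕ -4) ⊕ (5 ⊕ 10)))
(((5 ⊗ 8) ⊗ (1 ⊗ 6)) ⊕ ((-3 ⊕ -4) ⊕ (5 ⊕ 10))) = -4

Expand innermost to outermost. Recall ⊕ takes the minimum of its arguments and ⊗ takes their sum. Working out the expression (((5 ⊗ 8) ⊗ (1 ⊗ 6)) ⊕ ((-3 ⊕ -4) ⊕ (5 ⊕ 10))) gives -4.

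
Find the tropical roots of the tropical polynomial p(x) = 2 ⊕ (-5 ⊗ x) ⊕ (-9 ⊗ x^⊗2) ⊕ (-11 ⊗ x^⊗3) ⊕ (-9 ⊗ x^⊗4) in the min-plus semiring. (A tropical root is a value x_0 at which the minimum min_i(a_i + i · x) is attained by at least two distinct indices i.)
Roots: {-2, 2, 4, 7}

Each tropical root is a break point of the lower envelope of the lines y = a_i + i · x (there are 5 lines, with slopes 0, 1, ..., 4). Only the lines that attain the minimum somewhere contribute to roots; other lines are dominated. Here the surviving (envelope) indices are i = 4, i = 3, i = 2, i = 1, i = 0.
Intersections between consecutive envelope lines give the roots: for adjacent envelope indices i < j the intersection is x = (a_i − a_j) / (j − i). Reading off the sorted break points: {-2, 2, 4, 7}.
Verification: at each break x_0, at least two indices attain the minimum of min_i(a_i + i · x_0).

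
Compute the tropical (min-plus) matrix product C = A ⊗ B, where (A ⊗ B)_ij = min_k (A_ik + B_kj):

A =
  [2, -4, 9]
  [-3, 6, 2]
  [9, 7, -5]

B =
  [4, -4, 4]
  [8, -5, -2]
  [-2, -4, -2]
A ⊗ B =
  [4, -9, -6]
  [0, -7, 0]
  [-7, -9, -7]

Apply the min-plus product entry-by-entry:
  C[0][0] = min over k of (A[0][0] + B[0][0] = 2 + 4 = 6, A[0][1] + B[1][0] = -4 + 8 = 4, A[0][2] + B[2][0] = 9 + -2 = 7) = 4 (attained at k = 1)
  C[0][1] = min over k of (A[0][0] + B[0][1] = 2 + -4 = -2, A[0][1] + B[1][1] = -4 + -5 = -9, A[0][2] + B[2][1] = 9 + -4 = 5) = -9 (attained at k = 1)
  C[0][2] = min over k of (A[0][0] + B[0][2] = 2 + 4 = 6, A[0][1] + B[1][2] = -4 + -2 = -6, A[0][2] + B[2][2] = 9 + -2 = 7) = -6 (attained at k = 1)
  C[1][0] = min over k of (A[1][0] + B[0][0] = -3 + 4 = 1, A[1][1] + B[1][0] = 6 + 8 = 14, A[1][2] + B[2][0] = 2 + -2 = 0) = 0 (attained at k = 2)
  C[1][1] = min over k of (A[1][0] + B[0][1] = -3 + -4 = -7, A[1][1] + B[1][1] = 6 + -5 = 1, A[1][2] + B[2][1] = 2 + -4 = -2) = -7 (attained at k = 0)
  C[1][2] = min over k of (A[1][0] + B[0][2] = -3 + 4 = 1, A[1][1] + B[1][2] = 6 + -2 = 4, A[1][2] + B[2][2] = 2 + -2 = 0) = 0 (attained at k = 2)
  C[2][0] = min over k of (A[2][0] + B[0][0] = 9 + 4 = 13, A[2][1] + B[1][0] = 7 + 8 = 15, A[2][2] + B[2][0] = -5 + -2 = -7) = -7 (attained at k = 2)
  C[2][1] = min over k of (A[2][0] + B[0][1] = 9 + -4 = 5, A[2][1] + B[1][1] = 7 + -5 = 2, A[2][2] + B[2][1] = -5 + -4 = -9) = -9 (attained at k = 2)
  C[2][2] = min over k of (A[2][0] + B[0][2] = 9 + 4 = 13, A[2][1] + B[1][2] = 7 + -2 = 5, A[2][2] + B[2][2] = -5 + -2 = -7) = -7 (attained at k = 2)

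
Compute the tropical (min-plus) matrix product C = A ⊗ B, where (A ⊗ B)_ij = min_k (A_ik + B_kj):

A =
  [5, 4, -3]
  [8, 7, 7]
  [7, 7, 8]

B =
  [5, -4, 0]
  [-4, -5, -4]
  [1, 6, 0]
A ⊗ B =
  [-2, -1, -3]
  [3, 2, 3]
  [3, 2, 3]

Apply the min-plus product entry-by-entry:
  C[0][0] = min over k of (A[0][0] + B[0][0] = 5 + 5 = 10, A[0][1] + B[1][0] = 4 + -4 = 0, A[0][2] + B[2][0] = -3 + 1 = -2) = -2 (attained at k = 2)
  C[0][1] = min over k of (A[0][0] + B[0][1] = 5 + -4 = 1, A[0][1] + B[1][1] = 4 + -5 = -1, A[0][2] + B[2][1] = -3 + 6 = 3) = -1 (attained at k = 1)
  C[0][2] = min over k of (A[0][0] + B[0][2] = 5 + 0 = 5, A[0][1] + B[1][2] = 4 + -4 = 0, A[0][2] + B[2][2] = -3 + 0 = -3) = -3 (attained at k = 2)
  C[1][0] = min over k of (A[1][0] + B[0][0] = 8 + 5 = 13, A[1][1] + B[1][0] = 7 + -4 = 3, A[1][2] + B[2][0] = 7 + 1 = 8) = 3 (attained at k = 1)
  C[1][1] = min over k of (A[1][0] + B[0][1] = 8 + -4 = 4, A[1][1] + B[1][1] = 7 + -5 = 2, A[1][2] + B[2][1] = 7 + 6 = 13) = 2 (attained at k = 1)
  C[1][2] = min over k of (A[1][0] + B[0][2] = 8 + 0 = 8, A[1][1] + B[1][2] = 7 + -4 = 3, A[1][2] + B[2][2] = 7 + 0 = 7) = 3 (attained at k = 1)
  C[2][0] = min over k of (A[2][0] + B[0][0] = 7 + 5 = 12, A[2][1] + B[1][0] = 7 + -4 = 3, A[2][2] + B[2][0] = 8 + 1 = 9) = 3 (attained at k = 1)
  C[2][1] = min over k of (A[2][0] + B[0][1] = 7 + -4 = 3, A[2][1] + B[1][1] = 7 + -5 = 2, A[2][2] + B[2][1] = 8 + 6 = 14) = 2 (attained at k = 1)
  C[2][2] = min over k of (A[2][0] + B[0][2] = 7 + 0 = 7, A[2][1] + B[1][2] = 7 + -4 = 3, A[2][2] + B[2][2] = 8 + 0 = 8) = 3 (attained at k = 1)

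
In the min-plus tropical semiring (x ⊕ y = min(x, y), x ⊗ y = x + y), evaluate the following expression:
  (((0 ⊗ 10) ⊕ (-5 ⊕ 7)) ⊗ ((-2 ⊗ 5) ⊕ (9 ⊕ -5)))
(((0 ⊗ 10) ⊕ (-5 ⊕ 7)) ⊗ ((-2 ⊗ 5) ⊕ (9 ⊕ -5))) = -10

Expand innermost to outermost. Recall ⊕ takes the minimum of its arguments and ⊗ takes their sum. Working out the expression (((0 ⊗ 10) ⊕ (-5 ⊕ 7)) ⊗ ((-2 ⊗ 5) ⊕ (9 ⊕ -5))) gives -10.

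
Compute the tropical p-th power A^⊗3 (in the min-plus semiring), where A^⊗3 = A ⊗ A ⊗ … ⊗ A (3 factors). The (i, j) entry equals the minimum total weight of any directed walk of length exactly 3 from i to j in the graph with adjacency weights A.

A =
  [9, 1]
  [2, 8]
A^⊗3 =
  [11, 4]
  [5, 11]

Each entry (A^⊗3)_ij equals the minimum over all length-3 walks i = v_0 → v_1 → … → v_3 = j of Σ_t A[v_t][v_{t+1}]. For example, for (i, j) = (0, 1) we minimise over 4 possible intermediate vertex sequences; the minimum is 4, attained along the walk 0 → 1 → 0 → 1.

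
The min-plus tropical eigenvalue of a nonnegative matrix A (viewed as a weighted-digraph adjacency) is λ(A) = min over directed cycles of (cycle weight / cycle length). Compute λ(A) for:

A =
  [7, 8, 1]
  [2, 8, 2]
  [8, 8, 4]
λ(A) = 11/3

Enumerate directed cycles and compute their means (weight / length). Sample:
  cycle 0 → 0: weight = 7, length = 1, mean = 7/1 ≈ 7.000
  cycle 1 → 1: weight = 8, length = 1, mean = 8/1 ≈ 8.000
  cycle 2 → 2: weight = 4, length = 1, mean = 4/1 ≈ 4.000
  cycle 0 → 1 → 0: weight = 10, length = 2, mean = 10/2 ≈ 5.000
  cycle 0 → 2 → 0: weight = 9, length = 2, mean = 9/2 ≈ 4.500
  cycle 1 → 0 → 1: weight = 10, length = 2, mean = 10/2 ≈ 5.000
Minimum mean = 3.667, attained e.g. along the cycle 0 → 2 → 1 → 0 with weight 11 and length 3. So λ(A) = 11/3 = 11/3.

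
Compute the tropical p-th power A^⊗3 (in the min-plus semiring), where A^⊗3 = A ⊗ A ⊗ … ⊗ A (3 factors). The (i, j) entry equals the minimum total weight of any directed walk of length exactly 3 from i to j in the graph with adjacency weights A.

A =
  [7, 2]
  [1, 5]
A^⊗3 =
  [8, 5]
  [4, 8]

Each entry (A^⊗3)_ij equals the minimum over all length-3 walks i = v_0 → v_1 → … → v_3 = j of Σ_t A[v_t][v_{t+1}]. For example, for (i, j) = (0, 1) we minimise over 4 possible intermediate vertex sequences; the minimum is 5, attained along the walk 0 → 1 → 0 → 1.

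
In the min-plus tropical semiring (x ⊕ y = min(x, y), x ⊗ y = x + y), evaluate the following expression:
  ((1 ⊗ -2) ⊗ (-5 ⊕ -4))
((1 ⊗ -2) ⊗ (-5 ⊕ -4)) = -6

Expand innermost to outermost. Recall ⊕ takes the minimum of its arguments and ⊗ takes their sum. Working out the expression ((1 ⊗ -2) ⊗ (-5 ⊕ -4)) gives -6.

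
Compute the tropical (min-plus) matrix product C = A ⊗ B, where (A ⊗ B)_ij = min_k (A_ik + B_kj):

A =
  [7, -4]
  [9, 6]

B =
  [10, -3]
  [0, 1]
A ⊗ B =
  [-4, -3]
  [6, 6]

Apply the min-plus product entry-by-entry:
  C[0][0] = min over k of (A[0][0] + B[0][0] = 7 + 10 = 17, A[0][1] + B[1][0] = -4 + 0 = -4) = -4 (attained at k = 1)
  C[0][1] = min over k of (A[0][0] + B[0][1] = 7 + -3 = 4, A[0][1] + B[1][1] = -4 + 1 = -3) = -3 (attained at k = 1)
  C[1][0] = min over k of (A[1][0] + B[0][0] = 9 + 10 = 19, A[1][1] + B[1][0] = 6 + 0 = 6) = 6 (attained at k = 1)
  C[1][1] = min over k of (A[1][0] + B[0][1] = 9 + -3 = 6, A[1][1] + B[1][1] = 6 + 1 = 7) = 6 (attained at k = 0)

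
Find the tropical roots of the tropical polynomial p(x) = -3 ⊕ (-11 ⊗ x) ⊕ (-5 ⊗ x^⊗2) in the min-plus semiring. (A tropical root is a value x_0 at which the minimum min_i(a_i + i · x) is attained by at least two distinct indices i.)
Roots: {-6, 8}

Each tropical root is a break point of the lower envelope of the lines y = a_i + i · x (there are 3 lines, with slopes 0, 1, ..., 2). Only the lines that attain the minimum somewhere contribute to roots; other lines are dominated. Here the surviving (envelope) indices are i = 2, i = 1, i = 0.
Intersections between consecutive envelope lines give the roots: for adjacent envelope indices i < j the intersection is x = (a_i − a_j) / (j − i). Reading off the sorted break points: {-6, 8}.
Verification: at each break x_0, at least two indices attain the minimum of min_i(a_i + i · x_0).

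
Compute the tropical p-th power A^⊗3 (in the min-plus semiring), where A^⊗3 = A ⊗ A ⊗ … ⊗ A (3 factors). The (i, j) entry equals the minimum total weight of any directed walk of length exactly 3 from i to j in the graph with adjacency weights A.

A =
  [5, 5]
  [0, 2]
A^⊗3 =
  [7, 9]
  [4, 6]

Each entry (A^⊗3)_ij equals the minimum over all length-3 walks i = v_0 → v_1 → … → v_3 = j of Σ_t A[v_t][v_{t+1}]. For example, for (i, j) = (0, 1) we minimise over 4 possible intermediate vertex sequences; the minimum is 9, attained along the walk 0 → 1 → 1 → 1.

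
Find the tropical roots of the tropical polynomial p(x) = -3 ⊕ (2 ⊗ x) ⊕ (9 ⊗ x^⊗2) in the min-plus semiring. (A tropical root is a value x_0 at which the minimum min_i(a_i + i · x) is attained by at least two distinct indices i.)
Roots: {-7, -5}

Each tropical root is a break point of the lower envelope of the lines y = a_i + i · x (there are 3 lines, with slopes 0, 1, ..., 2). Only the lines that attain the minimum somewhere contribute to roots; other lines are dominated. Here the surviving (envelope) indices are i = 2, i = 1, i = 0.
Intersections between consecutive envelope lines give the roots: for adjacent envelope indices i < j the intersection is x = (a_i − a_j) / (j − i). Reading off the sorted break points: {-7, -5}.
Verification: at each break x_0, at least two indices attain the minimum of min_i(a_i + i · x_0).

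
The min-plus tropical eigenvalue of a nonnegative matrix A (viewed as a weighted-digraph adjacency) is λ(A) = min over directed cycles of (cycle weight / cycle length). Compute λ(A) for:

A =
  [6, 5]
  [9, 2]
λ(A) = 2

Enumerate directed cycles and compute their means (weight / length). Sample:
  cycle 0 → 0: weight = 6, length = 1, mean = 6/1 ≈ 6.000
  cycle 1 → 1: weight = 2, length = 1, mean = 2/1 ≈ 2.000
  cycle 0 → 1 → 0: weight = 14, length = 2, mean = 14/2 ≈ 7.000
  cycle 1 → 0 → 1: weight = 14, length = 2, mean = 14/2 ≈ 7.000
Minimum mean = 2.000, attained e.g. along the cycle 1 → 1 with weight 2 and length 1. So λ(A) = 2/1 = 2.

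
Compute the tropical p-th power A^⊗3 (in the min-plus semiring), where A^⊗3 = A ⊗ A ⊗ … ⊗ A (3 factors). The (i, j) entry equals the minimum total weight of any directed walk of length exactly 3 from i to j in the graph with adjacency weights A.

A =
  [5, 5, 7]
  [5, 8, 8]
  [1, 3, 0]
A^⊗3 =
  [8, 10, 7]
  [9, 11, 8]
  [1, 3, 0]

Each entry (A^⊗3)_ij equals the minimum over all length-3 walks i = v_0 → v_1 → … → v_3 = j of Σ_t A[v_t][v_{t+1}]. For example, for (i, j) = (0, 2) we minimise over 9 possible intermediate vertex sequences; the minimum is 7, attained along the walk 0 → 2 → 2 → 2.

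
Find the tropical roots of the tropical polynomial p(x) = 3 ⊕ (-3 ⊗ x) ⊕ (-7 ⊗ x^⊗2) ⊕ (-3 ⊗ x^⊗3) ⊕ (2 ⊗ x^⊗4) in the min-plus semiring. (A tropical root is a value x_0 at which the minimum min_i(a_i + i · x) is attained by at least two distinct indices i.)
Roots: {-5, -4, 4, 6}

Each tropical root is a break point of the lower envelope of the lines y = a_i + i · x (there are 5 lines, with slopes 0, 1, ..., 4). Only the lines that attain the minimum somewhere contribute to roots; other lines are dominated. Here the surviving (envelope) indices are i = 4, i = 3, i = 2, i = 1, i = 0.
Intersections between consecutive envelope lines give the roots: for adjacent envelope indices i < j the intersection is x = (a_i − a_j) / (j − i). Reading off the sorted break points: {-5, -4, 4, 6}.
Verification: at each break x_0, at least two indices attain the minimum of min_i(a_i + i · x_0).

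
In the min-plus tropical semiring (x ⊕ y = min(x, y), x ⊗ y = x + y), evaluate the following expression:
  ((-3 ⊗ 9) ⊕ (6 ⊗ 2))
((-3 ⊗ 9) ⊕ (6 ⊗ 2)) = 6

Expand innermost to outermost. Recall ⊕ takes the minimum of its arguments and ⊗ takes their sum. Working out the expression ((-3 ⊗ 9) ⊕ (6 ⊗ 2)) gives 6.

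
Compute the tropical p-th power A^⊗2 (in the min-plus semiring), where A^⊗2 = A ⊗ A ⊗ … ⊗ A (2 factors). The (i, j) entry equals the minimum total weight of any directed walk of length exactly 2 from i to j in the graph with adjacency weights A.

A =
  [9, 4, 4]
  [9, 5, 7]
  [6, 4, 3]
A^⊗2 =
  [10, 8, 7]
  [13, 10, 10]
  [9, 7, 6]

Each entry (A^⊗2)_ij equals the minimum over all length-2 walks i = v_0 → v_1 → … → v_2 = j of Σ_t A[v_t][v_{t+1}]. For example, for (i, j) = (0, 2) we minimise over 3 possible intermediate vertex sequences; the minimum is 7, attained along the walk 0 → 2 → 2.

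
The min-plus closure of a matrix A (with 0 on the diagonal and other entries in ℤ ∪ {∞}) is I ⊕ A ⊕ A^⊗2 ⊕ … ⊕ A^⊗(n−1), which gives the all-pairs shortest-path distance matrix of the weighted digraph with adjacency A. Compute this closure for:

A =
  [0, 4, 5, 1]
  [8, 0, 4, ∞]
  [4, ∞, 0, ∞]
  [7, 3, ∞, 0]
Closure =
  [0, 4, 5, 1]
  [8, 0, 4, 9]
  [4, 8, 0, 5]
  [7, 3, 7, 0]

This is the Floyd-Warshall all-pairs shortest-path computation. For each intermediate vertex k = 0, 1, …, 3, update dist[i][j] ← min(dist[i][j], dist[i][k] + dist[k][j]). The final matrix gives, for each (i, j), the minimum total weight of any directed path from i to j (possibly empty when i = j).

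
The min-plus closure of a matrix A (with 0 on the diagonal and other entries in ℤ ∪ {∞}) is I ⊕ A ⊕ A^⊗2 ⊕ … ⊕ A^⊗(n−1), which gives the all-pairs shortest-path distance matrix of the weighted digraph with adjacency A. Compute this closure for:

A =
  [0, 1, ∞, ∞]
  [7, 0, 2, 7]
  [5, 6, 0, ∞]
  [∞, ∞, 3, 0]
Closure =
  [0, 1, 3, 8]
  [7, 0, 2, 7]
  [5, 6, 0, 13]
  [8, 9, 3, 0]

This is the Floyd-Warshall all-pairs shortest-path computation. For each intermediate vertex k = 0, 1, …, 3, update dist[i][j] ← min(dist[i][j], dist[i][k] + dist[k][j]). The final matrix gives, for each (i, j), the minimum total weight of any directed path from i to j (possibly empty when i = j).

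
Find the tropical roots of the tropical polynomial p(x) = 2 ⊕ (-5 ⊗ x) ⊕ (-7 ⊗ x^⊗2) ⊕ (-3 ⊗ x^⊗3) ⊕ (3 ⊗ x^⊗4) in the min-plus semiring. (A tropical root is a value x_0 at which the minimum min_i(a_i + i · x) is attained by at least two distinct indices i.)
Roots: {-6, -4, 2, 7}

Each tropical root is a break point of the lower envelope of the lines y = a_i + i · x (there are 5 lines, with slopes 0, 1, ..., 4). Only the lines that attain the minimum somewhere contribute to roots; other lines are dominated. Here the surviving (envelope) indices are i = 4, i = 3, i = 2, i = 1, i = 0.
Intersections between consecutive envelope lines give the roots: for adjacent envelope indices i < j the intersection is x = (a_i − a_j) / (j − i). Reading off the sorted break points: {-6, -4, 2, 7}.
Verification: at each break x_0, at least two indices attain the minimum of min_i(a_i + i · x_0).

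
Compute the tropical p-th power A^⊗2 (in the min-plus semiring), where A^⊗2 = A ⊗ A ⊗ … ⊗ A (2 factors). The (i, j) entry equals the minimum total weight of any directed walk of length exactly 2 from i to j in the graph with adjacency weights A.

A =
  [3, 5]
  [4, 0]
A^⊗2 =
  [6, 5]
  [4, 0]

Each entry (A^⊗2)_ij equals the minimum over all length-2 walks i = v_0 → v_1 → … → v_2 = j of Σ_t A[v_t][v_{t+1}]. For example, for (i, j) = (0, 1) we minimise over 2 possible intermediate vertex sequences; the minimum is 5, attained along the walk 0 → 1 → 1.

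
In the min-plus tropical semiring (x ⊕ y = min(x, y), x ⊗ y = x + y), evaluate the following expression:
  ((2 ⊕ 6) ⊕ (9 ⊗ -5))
((2 ⊕ 6) ⊕ (9 ⊗ -5)) = 2

Expand innermost to outermost. Recall ⊕ takes the minimum of its arguments and ⊗ takes their sum. Working out the expression ((2 ⊕ 6) ⊕ (9 ⊗ -5)) gives 2.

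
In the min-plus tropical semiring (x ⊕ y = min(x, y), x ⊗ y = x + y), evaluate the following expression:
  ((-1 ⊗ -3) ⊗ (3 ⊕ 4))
((-1 ⊗ -3) ⊗ (3 ⊕ 4)) = -1

Expand innermost to outermost. Recall ⊕ takes the minimum of its arguments and ⊗ takes their sum. Working out the expression ((-1 ⊗ -3) ⊗ (3 ⊕ 4)) gives -1.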